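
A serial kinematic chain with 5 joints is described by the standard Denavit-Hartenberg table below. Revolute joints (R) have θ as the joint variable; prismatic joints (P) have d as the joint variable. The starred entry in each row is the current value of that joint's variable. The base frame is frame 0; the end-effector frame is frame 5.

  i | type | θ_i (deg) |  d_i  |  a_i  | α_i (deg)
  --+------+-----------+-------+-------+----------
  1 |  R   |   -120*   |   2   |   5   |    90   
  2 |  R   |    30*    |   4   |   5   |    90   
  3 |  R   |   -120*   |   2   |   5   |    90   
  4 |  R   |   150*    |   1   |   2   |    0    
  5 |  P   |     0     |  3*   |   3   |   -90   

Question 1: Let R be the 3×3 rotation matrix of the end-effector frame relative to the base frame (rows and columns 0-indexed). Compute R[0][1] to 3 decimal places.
End-effector y-axis (col 1 of R) = (0.0580,-0.8995,0.4330)
R[0][1] = 0.0580

0.058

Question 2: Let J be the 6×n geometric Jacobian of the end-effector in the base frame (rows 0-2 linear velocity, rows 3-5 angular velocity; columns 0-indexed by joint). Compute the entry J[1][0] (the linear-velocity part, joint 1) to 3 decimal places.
-8.839

axis z_0 = ẑ; lever o_n−o_0 = (-8.8388,-4.4695,-1.2966)
cross product → J_v[:, 0] = (4.4695,-8.8388,0.0000)
J_ω[:, 0] = z_0
entry J[1][0] = -8.8388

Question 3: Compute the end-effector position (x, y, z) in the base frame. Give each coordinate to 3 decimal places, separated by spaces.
-8.839 -4.469 -1.297

after link 1: o_1 = (-2.5000, -4.3301, 2.0000)
after link 2: o_2 = (-8.1292, -6.0801, 4.5000)
after link 3: o_3 = (-3.7966, -7.2362, 1.5179)
after link 4: o_4 = (-5.7787, -6.6692, 0.6519)
after link 5: o_5 = (-8.8388, -4.4695, -1.2966)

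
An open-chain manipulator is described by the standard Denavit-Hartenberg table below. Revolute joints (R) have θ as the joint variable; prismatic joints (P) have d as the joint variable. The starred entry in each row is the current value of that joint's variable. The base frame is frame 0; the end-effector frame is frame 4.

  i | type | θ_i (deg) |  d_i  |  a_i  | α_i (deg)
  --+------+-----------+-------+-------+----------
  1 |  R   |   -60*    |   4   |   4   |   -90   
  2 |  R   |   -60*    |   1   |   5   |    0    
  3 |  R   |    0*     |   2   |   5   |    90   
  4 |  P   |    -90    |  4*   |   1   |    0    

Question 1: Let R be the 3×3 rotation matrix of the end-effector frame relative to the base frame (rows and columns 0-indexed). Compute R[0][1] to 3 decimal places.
0.250

End-effector y-axis (col 1 of R) = (0.2500,-0.4330,0.8660)
R[0][1] = 0.2500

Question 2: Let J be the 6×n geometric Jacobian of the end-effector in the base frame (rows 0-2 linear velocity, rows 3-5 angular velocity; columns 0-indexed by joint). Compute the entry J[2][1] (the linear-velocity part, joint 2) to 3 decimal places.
axis z_1 = (0.8660,0.5000,0.0000); lever o_n−o_1 = (2.5000,-0.3301,10.6603)
cross product → J_v[:, 1] = (5.3301,-9.2321,-1.5359)
J_ω[:, 1] = z_1
entry J[2][1] = -1.5359

-1.536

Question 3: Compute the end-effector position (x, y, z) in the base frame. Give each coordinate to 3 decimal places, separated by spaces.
4.500 -3.794 14.660

after link 1: o_1 = (2.0000, -3.4641, 4.0000)
after link 2: o_2 = (4.1160, -5.1292, 8.3301)
after link 3: o_3 = (7.0981, -6.2942, 12.6603)
after link 4: o_4 = (4.5000, -3.7942, 14.6603)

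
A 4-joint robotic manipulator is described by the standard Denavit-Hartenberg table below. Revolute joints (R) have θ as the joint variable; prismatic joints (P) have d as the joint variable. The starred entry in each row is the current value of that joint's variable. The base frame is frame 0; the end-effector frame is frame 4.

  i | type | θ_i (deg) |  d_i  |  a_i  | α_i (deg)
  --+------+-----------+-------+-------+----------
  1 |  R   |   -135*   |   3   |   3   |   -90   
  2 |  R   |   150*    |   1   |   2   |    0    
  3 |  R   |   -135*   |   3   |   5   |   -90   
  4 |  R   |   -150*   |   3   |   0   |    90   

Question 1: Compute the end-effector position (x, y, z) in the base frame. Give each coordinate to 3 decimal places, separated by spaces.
after link 1: o_1 = (-2.1213, -2.1213, 3.0000)
after link 2: o_2 = (-0.1895, -1.6037, 2.0000)
after link 3: o_3 = (-1.4832, -7.1401, 0.7059)
after link 4: o_4 = (-0.9342, -6.5910, -2.1919)

-0.934 -6.591 -2.192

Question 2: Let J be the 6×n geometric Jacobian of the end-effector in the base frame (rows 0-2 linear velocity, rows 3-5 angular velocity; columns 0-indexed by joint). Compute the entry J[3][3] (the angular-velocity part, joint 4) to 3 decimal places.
axis z_3 = (0.1830,0.1830,-0.9659); lever o_n−o_3 = (0.5490,0.5490,-2.8978)
cross product → J_v[:, 3] = (0.0000,-0.0000,-0.0000)
J_ω[:, 3] = z_3
entry J[3][3] = 0.1830

0.183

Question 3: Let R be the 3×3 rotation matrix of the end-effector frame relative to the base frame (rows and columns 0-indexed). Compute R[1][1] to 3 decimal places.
End-effector y-axis (col 1 of R) = (0.1830,0.1830,-0.9659)
R[1][1] = 0.1830

0.183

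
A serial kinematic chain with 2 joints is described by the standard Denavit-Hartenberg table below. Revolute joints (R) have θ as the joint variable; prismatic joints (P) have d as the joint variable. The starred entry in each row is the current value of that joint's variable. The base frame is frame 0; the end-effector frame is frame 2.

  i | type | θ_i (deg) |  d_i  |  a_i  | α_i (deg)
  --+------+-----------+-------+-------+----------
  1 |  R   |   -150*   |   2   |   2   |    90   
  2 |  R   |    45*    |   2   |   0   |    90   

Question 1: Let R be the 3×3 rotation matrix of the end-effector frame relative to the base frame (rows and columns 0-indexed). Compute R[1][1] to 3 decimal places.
0.866

End-effector y-axis (col 1 of R) = (-0.5000,0.8660,0.0000)
R[1][1] = 0.8660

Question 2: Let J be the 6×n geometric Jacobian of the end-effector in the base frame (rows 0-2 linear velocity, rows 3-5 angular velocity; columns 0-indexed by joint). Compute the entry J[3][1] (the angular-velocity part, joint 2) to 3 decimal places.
-0.500

axis z_1 = (-0.5000,0.8660,0.0000); lever o_n−o_1 = (-1.0000,1.7321,0.0000)
cross product → J_v[:, 1] = (-0.0000,-0.0000,-0.0000)
J_ω[:, 1] = z_1
entry J[3][1] = -0.5000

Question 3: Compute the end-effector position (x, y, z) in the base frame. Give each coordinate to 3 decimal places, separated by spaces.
after link 1: o_1 = (-1.7321, -1.0000, 2.0000)
after link 2: o_2 = (-2.7321, 0.7321, 2.0000)

-2.732 0.732 2.000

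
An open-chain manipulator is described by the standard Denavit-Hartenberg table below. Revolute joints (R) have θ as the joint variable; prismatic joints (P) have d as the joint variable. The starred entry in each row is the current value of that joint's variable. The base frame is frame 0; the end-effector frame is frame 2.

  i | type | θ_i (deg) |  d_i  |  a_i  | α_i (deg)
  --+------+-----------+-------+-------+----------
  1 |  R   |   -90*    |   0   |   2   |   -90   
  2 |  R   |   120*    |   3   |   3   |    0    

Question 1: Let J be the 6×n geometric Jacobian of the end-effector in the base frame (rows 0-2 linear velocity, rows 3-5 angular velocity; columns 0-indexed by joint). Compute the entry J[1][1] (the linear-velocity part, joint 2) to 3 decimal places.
axis z_1 = (1.0000,0.0000,0.0000); lever o_n−o_1 = (3.0000,1.5000,-2.5981)
cross product → J_v[:, 1] = (-0.0000,2.5981,1.5000)
J_ω[:, 1] = z_1
entry J[1][1] = 2.5981

2.598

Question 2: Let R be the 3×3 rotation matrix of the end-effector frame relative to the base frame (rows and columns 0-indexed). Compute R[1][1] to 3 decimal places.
End-effector y-axis (col 1 of R) = (-0.0000,0.8660,0.5000)
R[1][1] = 0.8660

0.866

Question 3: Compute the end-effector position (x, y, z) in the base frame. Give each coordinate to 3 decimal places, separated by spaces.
3.000 -0.500 -2.598

after link 1: o_1 = (0.0000, -2.0000, 0.0000)
after link 2: o_2 = (3.0000, -0.5000, -2.5981)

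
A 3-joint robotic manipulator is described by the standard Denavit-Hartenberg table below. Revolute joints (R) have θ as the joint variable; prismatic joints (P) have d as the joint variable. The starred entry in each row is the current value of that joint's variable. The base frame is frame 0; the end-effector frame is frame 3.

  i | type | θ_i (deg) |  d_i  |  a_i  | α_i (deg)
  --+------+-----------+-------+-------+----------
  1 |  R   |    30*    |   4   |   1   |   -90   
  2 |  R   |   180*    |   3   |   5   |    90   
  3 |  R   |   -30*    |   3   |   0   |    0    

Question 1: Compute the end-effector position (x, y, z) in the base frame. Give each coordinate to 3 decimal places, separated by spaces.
after link 1: o_1 = (0.8660, 0.5000, 4.0000)
after link 2: o_2 = (-4.9641, 0.5981, 4.0000)
after link 3: o_3 = (-4.9641, 0.5981, 1.0000)

-4.964 0.598 1.000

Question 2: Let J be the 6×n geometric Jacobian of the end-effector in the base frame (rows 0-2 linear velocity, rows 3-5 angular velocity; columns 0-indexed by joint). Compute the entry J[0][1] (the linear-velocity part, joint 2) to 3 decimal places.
axis z_1 = (-0.5000,0.8660,0.0000); lever o_n−o_1 = (-5.8301,0.0981,-3.0000)
cross product → J_v[:, 1] = (-2.5981,-1.5000,5.0000)
J_ω[:, 1] = z_1
entry J[0][1] = -2.5981

-2.598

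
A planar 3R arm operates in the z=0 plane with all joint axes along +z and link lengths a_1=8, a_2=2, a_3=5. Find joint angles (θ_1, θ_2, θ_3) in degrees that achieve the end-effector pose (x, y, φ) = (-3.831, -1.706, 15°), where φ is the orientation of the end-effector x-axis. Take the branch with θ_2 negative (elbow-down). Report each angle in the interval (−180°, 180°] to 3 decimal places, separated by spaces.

wrist centre = target − a_3·(cos φ, sin φ) = (-8.6606, -3.0001)
cos θ_2 = (84.0071−8²−2²)/(2·8·2) = 0.5002; θ_2 = -59.9854° (elbow-down)
β = atan2(-3.0001,-8.6606) = -160.8936°; ψ = atan2(-1.7318,9.0004) = -10.8913°
θ_1 = β − ψ = -150.0023°
θ_3 = φ − θ_1 − θ_2 = -135.0123° (wrapped to (-180°,180°])

-150.002 -59.985 -135.012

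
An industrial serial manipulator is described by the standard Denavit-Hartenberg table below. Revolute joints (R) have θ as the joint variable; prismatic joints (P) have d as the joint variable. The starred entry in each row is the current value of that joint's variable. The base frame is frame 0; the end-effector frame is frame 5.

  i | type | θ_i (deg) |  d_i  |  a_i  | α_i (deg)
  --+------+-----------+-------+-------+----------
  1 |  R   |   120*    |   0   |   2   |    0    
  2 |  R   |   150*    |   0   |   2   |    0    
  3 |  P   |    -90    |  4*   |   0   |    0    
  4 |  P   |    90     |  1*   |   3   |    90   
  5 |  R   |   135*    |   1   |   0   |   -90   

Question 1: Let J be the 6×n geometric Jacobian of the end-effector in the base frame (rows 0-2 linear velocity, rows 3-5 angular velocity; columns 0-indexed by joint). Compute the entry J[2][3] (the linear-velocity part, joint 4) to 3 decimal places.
prismatic axis z_3 = (0.0000,0.0000,1.0000)
J_v[:, 3] = z_3; J_ω[:, 3] = (0,0,0)
entry J[2][3] = 1.0000

1.000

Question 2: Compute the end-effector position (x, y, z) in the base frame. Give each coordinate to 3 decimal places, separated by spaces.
-2.000 -3.268 5.000

after link 1: o_1 = (-1.0000, 1.7321, 0.0000)
after link 2: o_2 = (-1.0000, -0.2679, 0.0000)
after link 3: o_3 = (-1.0000, -0.2679, 4.0000)
after link 4: o_4 = (-1.0000, -3.2679, 5.0000)
after link 5: o_5 = (-2.0000, -3.2679, 5.0000)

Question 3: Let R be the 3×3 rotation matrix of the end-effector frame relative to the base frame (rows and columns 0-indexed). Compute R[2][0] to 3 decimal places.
End-effector x-axis (col 0 of R) = (0.0000,0.7071,0.7071)
R[2][0] = 0.7071

0.707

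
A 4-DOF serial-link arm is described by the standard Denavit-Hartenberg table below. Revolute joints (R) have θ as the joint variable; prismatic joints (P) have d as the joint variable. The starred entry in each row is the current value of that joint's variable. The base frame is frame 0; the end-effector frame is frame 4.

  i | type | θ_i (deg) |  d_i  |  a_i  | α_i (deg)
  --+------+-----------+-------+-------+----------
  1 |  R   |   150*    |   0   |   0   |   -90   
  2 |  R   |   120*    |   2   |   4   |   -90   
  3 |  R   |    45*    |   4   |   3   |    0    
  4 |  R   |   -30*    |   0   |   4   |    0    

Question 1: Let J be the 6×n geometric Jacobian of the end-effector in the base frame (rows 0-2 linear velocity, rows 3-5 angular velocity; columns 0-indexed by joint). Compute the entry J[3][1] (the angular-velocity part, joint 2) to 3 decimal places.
-0.500

axis z_1 = (-0.5000,-0.8660,0.0000); lever o_n−o_1 = (7.9019,-3.2267,-6.6473)
cross product → J_v[:, 1] = (5.7567,-3.3236,8.4566)
J_ω[:, 1] = z_1
entry J[3][1] = -0.5000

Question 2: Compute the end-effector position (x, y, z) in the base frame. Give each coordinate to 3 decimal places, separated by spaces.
7.902 -3.227 -6.647

after link 1: o_1 = (0.0000, 0.0000, 0.0000)
after link 2: o_2 = (0.7321, -2.7321, -3.4641)
after link 3: o_3 = (5.7113, -3.1573, -3.3012)
after link 4: o_4 = (7.9019, -3.2267, -6.6473)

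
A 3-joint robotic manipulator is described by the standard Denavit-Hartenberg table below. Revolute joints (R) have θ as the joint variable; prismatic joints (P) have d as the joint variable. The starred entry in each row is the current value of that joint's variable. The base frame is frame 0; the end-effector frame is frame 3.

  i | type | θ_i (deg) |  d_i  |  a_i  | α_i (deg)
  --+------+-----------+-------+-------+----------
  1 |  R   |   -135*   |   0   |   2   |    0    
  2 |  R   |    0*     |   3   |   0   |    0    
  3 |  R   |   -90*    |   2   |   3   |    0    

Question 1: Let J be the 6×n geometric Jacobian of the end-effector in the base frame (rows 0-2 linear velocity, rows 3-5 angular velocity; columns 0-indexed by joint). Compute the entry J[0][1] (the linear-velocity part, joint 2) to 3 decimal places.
axis z_1 = (0.0000,0.0000,1.0000); lever o_n−o_1 = (-2.1213,2.1213,5.0000)
cross product → J_v[:, 1] = (-2.1213,-2.1213,0.0000)
J_ω[:, 1] = z_1
entry J[0][1] = -2.1213

-2.121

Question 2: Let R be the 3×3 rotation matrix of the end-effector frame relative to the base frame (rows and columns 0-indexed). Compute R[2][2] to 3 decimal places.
End-effector z-axis (col 2 of R) = (0.0000,0.0000,1.0000)
R[2][2] = 1.0000

1.000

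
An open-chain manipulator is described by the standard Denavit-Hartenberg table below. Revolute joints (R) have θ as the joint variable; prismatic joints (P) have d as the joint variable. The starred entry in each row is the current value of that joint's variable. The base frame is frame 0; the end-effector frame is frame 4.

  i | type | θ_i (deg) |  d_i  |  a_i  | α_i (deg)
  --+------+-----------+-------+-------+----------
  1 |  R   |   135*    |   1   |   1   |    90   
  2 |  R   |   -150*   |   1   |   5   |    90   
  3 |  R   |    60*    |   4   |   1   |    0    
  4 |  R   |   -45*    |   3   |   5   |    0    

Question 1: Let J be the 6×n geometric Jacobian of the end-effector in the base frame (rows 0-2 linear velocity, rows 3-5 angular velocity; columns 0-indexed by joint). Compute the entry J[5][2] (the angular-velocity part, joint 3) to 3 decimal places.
axis z_2 = (0.3536,-0.3536,0.8660); lever o_n−o_2 = (7.2660,-4.2112,3.3974)
cross product → J_v[:, 2] = (2.4458,5.0914,1.0801)
J_ω[:, 2] = z_2
entry J[5][2] = 0.8660

0.866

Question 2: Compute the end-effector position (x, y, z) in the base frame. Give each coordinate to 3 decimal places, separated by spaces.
10.328 -5.859 1.897

after link 1: o_1 = (-0.7071, 0.7071, 1.0000)
after link 2: o_2 = (3.0619, -1.6476, -1.5000)
after link 3: o_3 = (5.3946, -2.7557, 1.7141)
after link 4: o_4 = (10.3279, -5.8588, 1.8974)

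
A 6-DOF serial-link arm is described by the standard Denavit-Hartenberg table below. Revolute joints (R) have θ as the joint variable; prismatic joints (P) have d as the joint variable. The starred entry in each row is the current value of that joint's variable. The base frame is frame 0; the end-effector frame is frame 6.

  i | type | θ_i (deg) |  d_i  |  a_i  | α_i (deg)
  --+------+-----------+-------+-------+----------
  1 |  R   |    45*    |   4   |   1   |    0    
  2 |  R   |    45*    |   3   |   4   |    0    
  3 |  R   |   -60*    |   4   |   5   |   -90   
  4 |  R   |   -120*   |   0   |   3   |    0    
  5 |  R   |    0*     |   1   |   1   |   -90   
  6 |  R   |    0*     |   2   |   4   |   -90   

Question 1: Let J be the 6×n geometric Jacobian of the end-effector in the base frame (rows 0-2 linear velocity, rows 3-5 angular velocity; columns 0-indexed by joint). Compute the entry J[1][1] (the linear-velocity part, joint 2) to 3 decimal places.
1.866

axis z_1 = (0.0000,0.0000,1.0000); lever o_n−o_1 = (1.8660,6.2321,14.9282)
cross product → J_v[:, 1] = (-6.2321,1.8660,0.0000)
J_ω[:, 1] = z_1
entry J[1][1] = 1.8660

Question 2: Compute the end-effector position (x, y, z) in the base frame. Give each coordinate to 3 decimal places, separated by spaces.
2.573 6.939 18.928

after link 1: o_1 = (0.7071, 0.7071, 4.0000)
after link 2: o_2 = (0.7071, 4.7071, 7.0000)
after link 3: o_3 = (5.0372, 7.2071, 11.0000)
after link 4: o_4 = (3.7382, 6.4571, 13.5981)
after link 5: o_5 = (2.8052, 7.0731, 14.4641)
after link 6: o_6 = (2.5731, 6.9392, 18.9282)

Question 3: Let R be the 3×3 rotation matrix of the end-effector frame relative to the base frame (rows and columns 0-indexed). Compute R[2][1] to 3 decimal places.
End-effector y-axis (col 1 of R) = (-0.7500,-0.4330,-0.5000)
R[2][1] = -0.5000

-0.500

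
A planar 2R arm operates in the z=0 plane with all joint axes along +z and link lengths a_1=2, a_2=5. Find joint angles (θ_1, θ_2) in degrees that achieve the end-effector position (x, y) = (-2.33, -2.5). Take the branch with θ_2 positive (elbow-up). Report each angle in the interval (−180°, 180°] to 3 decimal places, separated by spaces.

94.025 150.003

cos θ_2 = (11.6789−2²−5²)/(2·2·5) = -0.8661; θ_2 = 150.0034° (elbow-up)
β = atan2(-2.5000,-2.3300) = -132.9842°; ψ = atan2(2.4997,-2.3303) = 132.9905°
θ_1 = β − ψ = -265.9747°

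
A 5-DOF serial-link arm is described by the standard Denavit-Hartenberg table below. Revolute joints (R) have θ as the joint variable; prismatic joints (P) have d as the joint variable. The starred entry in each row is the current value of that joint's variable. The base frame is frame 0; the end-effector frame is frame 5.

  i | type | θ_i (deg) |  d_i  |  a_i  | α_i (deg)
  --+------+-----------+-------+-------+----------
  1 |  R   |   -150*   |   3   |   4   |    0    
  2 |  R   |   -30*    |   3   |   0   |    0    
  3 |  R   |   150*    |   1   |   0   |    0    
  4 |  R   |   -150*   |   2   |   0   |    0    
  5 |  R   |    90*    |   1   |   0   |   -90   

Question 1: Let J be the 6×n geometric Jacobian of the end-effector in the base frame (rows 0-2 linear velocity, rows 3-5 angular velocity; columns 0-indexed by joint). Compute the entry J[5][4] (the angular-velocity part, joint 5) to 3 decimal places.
1.000

axis z_4 = (0.0000,0.0000,1.0000); lever o_n−o_4 = (0.0000,0.0000,1.0000)
cross product → J_v[:, 4] = (0.0000,0.0000,0.0000)
J_ω[:, 4] = z_4
entry J[5][4] = 1.0000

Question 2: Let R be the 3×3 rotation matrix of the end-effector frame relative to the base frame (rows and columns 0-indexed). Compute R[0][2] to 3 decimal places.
End-effector z-axis (col 2 of R) = (1.0000,-0.0000,0.0000)
R[0][2] = 1.0000

1.000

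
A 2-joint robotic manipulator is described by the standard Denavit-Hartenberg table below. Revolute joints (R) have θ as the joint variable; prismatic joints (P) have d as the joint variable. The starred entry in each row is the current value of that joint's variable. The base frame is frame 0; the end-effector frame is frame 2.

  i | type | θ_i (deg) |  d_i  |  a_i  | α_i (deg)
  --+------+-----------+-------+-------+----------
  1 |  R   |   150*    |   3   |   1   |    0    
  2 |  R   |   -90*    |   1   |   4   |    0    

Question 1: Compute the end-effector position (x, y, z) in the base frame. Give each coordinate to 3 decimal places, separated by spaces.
after link 1: o_1 = (-0.8660, 0.5000, 3.0000)
after link 2: o_2 = (1.1340, 3.9641, 4.0000)

1.134 3.964 4.000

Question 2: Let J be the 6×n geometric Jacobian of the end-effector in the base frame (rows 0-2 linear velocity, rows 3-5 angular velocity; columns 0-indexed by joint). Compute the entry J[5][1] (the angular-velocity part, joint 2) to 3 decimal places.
1.000

axis z_1 = (0.0000,0.0000,1.0000); lever o_n−o_1 = (2.0000,3.4641,1.0000)
cross product → J_v[:, 1] = (-3.4641,2.0000,0.0000)
J_ω[:, 1] = z_1
entry J[5][1] = 1.0000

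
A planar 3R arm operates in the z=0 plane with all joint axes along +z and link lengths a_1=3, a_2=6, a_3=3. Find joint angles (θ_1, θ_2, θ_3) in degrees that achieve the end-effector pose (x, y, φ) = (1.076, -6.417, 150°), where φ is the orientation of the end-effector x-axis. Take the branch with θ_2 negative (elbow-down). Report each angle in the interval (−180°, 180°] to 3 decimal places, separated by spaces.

-45.003 -29.997 -135.000

wrist centre = target − a_3·(cos φ, sin φ) = (3.6741, -7.9170)
cos θ_2 = (76.1777−3²−6²)/(2·3·6) = 0.8660; θ_2 = -29.9974° (elbow-down)
β = atan2(-7.9170,3.6741) = -65.1052°; ψ = atan2(-2.9998,8.1963) = -20.1022°
θ_1 = β − ψ = -45.0030°
θ_3 = φ − θ_1 − θ_2 = -134.9995° (wrapped to (-180°,180°])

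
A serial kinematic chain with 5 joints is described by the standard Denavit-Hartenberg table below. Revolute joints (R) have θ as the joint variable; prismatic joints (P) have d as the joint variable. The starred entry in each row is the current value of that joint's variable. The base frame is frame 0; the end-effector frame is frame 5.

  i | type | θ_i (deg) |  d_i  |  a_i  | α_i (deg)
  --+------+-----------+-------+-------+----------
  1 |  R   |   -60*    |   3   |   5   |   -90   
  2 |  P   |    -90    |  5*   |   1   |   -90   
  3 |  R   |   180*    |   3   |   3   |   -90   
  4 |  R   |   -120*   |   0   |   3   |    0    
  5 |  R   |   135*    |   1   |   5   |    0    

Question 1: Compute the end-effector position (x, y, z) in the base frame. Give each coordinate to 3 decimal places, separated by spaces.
after link 1: o_1 = (2.5000, -4.3301, 3.0000)
after link 2: o_2 = (6.8301, -1.8301, 4.0000)
after link 3: o_3 = (8.3301, -4.4282, 1.0000)
after link 4: o_4 = (9.6292, -6.6782, 2.5000)
after link 5: o_5 = (9.8481, -5.0575, -2.3296)

9.848 -5.057 -2.330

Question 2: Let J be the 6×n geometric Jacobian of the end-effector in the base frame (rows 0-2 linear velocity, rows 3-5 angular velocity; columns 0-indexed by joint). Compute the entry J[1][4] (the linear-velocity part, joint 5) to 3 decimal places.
4.183

axis z_4 = (0.8660,0.5000,-0.0000); lever o_n−o_4 = (0.2190,1.6207,-4.8296)
cross product → J_v[:, 4] = (-2.4148,4.1826,1.2941)
J_ω[:, 4] = z_4
entry J[1][4] = 4.1826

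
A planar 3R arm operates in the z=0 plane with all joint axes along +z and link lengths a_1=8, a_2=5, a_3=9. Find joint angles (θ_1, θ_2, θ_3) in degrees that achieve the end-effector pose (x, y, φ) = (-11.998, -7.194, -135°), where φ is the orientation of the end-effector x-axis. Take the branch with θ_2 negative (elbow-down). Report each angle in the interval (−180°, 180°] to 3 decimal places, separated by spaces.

-133.242 -135.000 133.243

wrist centre = target − a_3·(cos φ, sin φ) = (-5.6340, -0.8300)
cos θ_2 = (32.4314−8²−5²)/(2·8·5) = -0.7071; θ_2 = -135.0001° (elbow-down)
β = atan2(-0.8300,-5.6340) = -171.6191°; ψ = atan2(-3.5355,4.4645) = -38.3767°
θ_1 = β − ψ = -133.2425°
θ_3 = φ − θ_1 − θ_2 = 133.2426° (wrapped to (-180°,180°])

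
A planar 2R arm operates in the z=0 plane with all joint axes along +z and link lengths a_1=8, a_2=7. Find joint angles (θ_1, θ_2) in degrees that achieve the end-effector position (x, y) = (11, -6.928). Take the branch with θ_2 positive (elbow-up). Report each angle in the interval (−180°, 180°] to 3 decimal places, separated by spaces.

-60.000 60.002

cos θ_2 = (168.9972−8²−7²)/(2·8·7) = 0.5000; θ_2 = 60.0017° (elbow-up)
β = atan2(-6.9280,11.0000) = -32.2035°; ψ = atan2(6.0623,11.4998) = 27.7965°
θ_1 = β − ψ = -60.0000°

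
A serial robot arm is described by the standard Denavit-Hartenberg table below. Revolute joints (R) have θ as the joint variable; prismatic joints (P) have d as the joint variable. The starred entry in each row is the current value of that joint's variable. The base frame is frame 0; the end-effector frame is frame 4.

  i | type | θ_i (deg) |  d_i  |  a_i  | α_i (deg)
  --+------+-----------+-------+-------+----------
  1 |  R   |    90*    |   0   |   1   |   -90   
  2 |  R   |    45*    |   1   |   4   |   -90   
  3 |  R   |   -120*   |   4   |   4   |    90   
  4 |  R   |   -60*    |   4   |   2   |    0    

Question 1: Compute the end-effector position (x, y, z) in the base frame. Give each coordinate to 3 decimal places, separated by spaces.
-3.330 -1.993 -0.215

after link 1: o_1 = (0.0000, 1.0000, 0.0000)
after link 2: o_2 = (-1.0000, 3.8284, -2.8284)
after link 3: o_3 = (-4.4641, -0.4142, -4.2426)
after link 4: o_4 = (-3.3301, -1.9925, -0.2149)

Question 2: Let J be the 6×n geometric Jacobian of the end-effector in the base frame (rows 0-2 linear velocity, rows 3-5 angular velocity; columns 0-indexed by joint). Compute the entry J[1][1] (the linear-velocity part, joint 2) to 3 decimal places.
axis z_1 = (-1.0000,0.0000,0.0000); lever o_n−o_1 = (-3.3301,-2.9925,-0.2149)
cross product → J_v[:, 1] = (0.0000,-0.2149,2.9925)
J_ω[:, 1] = z_1
entry J[1][1] = -0.2149

-0.215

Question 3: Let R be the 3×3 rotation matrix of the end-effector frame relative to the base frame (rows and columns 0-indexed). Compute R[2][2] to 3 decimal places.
End-effector z-axis (col 2 of R) = (0.5000,-0.6124,0.6124)
R[2][2] = 0.6124

0.612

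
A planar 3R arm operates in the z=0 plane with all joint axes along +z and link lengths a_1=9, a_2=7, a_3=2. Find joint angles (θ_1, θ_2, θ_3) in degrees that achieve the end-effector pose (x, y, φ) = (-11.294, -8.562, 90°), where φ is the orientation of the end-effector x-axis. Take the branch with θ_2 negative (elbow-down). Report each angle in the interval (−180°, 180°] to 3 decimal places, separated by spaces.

-123.833 -30.008 -116.159

wrist centre = target − a_3·(cos φ, sin φ) = (-11.2940, -10.5620)
cos θ_2 = (239.1103−9²−7²)/(2·9·7) = 0.8660; θ_2 = -30.0081° (elbow-down)
β = atan2(-10.5620,-11.2940) = -136.9182°; ψ = atan2(-3.5009,15.0617) = -13.0852°
θ_1 = β − ψ = -123.8330°
θ_3 = φ − θ_1 − θ_2 = -116.1588° (wrapped to (-180°,180°])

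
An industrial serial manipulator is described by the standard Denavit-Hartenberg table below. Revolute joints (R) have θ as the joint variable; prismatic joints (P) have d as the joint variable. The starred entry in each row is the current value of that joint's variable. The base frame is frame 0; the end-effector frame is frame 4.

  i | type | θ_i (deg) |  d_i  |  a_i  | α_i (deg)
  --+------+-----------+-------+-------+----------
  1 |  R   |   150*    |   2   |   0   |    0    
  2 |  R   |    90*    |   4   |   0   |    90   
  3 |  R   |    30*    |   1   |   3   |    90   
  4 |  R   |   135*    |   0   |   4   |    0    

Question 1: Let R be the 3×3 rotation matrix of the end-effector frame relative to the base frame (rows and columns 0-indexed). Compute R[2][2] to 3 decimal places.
-0.866

End-effector z-axis (col 2 of R) = (-0.2500,-0.4330,-0.8660)
R[2][2] = -0.8660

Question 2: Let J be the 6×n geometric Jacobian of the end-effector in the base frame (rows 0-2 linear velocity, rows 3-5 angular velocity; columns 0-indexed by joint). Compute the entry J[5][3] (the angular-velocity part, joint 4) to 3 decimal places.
axis z_3 = (-0.2500,-0.4330,-0.8660); lever o_n−o_3 = (-1.2247,3.5355,-1.4142)
cross product → J_v[:, 3] = (3.6742,0.7071,-1.4142)
J_ω[:, 3] = z_3
entry J[5][3] = -0.8660

-0.866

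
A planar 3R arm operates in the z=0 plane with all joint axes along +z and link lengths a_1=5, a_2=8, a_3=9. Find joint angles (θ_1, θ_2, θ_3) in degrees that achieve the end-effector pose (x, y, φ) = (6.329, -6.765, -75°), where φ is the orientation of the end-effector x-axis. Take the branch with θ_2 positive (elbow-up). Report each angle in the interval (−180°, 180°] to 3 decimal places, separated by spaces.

wrist centre = target − a_3·(cos φ, sin φ) = (3.9996, 1.9283)
cos θ_2 = (19.7155−5²−8²)/(2·5·8) = -0.8661; θ_2 = 150.0035° (elbow-up)
β = atan2(1.9283,3.9996) = 25.7400°; ψ = atan2(3.9996,-1.9285) = 115.7417°
θ_1 = β − ψ = -90.0017°
θ_3 = φ − θ_1 − θ_2 = -135.0019° (wrapped to (-180°,180°])

-90.002 150.004 -135.002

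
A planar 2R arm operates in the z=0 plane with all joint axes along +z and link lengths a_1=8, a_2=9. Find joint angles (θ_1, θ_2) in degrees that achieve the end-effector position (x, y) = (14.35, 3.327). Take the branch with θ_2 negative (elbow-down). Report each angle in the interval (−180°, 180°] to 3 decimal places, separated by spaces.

45.000 -60.004

cos θ_2 = (216.9914−8²−9²)/(2·8·9) = 0.4999; θ_2 = -60.0039° (elbow-down)
β = atan2(3.3270,14.3500) = 13.0532°; ψ = atan2(-7.7945,12.4995) = -31.9472°
θ_1 = β − ψ = 45.0005°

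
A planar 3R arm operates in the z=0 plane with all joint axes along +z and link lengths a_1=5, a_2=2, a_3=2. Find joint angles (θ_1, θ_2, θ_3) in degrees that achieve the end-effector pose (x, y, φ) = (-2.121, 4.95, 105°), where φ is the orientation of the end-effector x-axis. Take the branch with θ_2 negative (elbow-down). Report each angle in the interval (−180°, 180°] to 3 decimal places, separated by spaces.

134.994 -149.997 120.003

wrist centre = target − a_3·(cos φ, sin φ) = (-1.6034, 3.0181)
cos θ_2 = (11.6800−5²−2²)/(2·5·2) = -0.8660; θ_2 = -149.9972° (elbow-down)
β = atan2(3.0181,-1.6034) = 117.9790°; ψ = atan2(-1.0001,3.2680) = -17.0154°
θ_1 = β − ψ = 134.9944°
θ_3 = φ − θ_1 − θ_2 = 120.0027° (wrapped to (-180°,180°])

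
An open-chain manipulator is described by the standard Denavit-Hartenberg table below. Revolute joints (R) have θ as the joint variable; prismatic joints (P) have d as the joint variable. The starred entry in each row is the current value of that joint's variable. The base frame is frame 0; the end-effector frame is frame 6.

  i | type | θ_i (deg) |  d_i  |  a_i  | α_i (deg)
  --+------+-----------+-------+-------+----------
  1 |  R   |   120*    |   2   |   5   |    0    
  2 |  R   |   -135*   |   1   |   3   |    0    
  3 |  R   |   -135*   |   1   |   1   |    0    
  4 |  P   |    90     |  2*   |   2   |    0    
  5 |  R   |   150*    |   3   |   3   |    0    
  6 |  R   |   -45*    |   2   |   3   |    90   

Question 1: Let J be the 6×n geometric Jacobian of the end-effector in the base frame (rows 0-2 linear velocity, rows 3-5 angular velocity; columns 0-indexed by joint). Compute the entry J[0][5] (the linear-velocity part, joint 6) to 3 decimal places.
-2.121

axis z_5 = (0.0000,0.0000,1.0000); lever o_n−o_5 = (2.1213,2.1213,2.0000)
cross product → J_v[:, 5] = (-2.1213,2.1213,0.0000)
J_ω[:, 5] = z_5
entry J[0][5] = -2.1213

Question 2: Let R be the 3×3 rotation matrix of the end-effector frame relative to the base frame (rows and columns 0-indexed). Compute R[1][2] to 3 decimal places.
-0.707

End-effector z-axis (col 2 of R) = (0.7071,-0.7071,0.0000)
R[1][2] = -0.7071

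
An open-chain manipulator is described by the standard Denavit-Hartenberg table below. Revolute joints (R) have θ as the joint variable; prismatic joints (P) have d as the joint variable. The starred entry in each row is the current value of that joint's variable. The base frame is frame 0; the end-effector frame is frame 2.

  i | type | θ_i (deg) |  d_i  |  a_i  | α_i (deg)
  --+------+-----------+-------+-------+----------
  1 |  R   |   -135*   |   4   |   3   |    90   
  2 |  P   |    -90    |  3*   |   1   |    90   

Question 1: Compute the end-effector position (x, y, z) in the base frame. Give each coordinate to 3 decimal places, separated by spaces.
after link 1: o_1 = (-2.1213, -2.1213, 4.0000)
after link 2: o_2 = (-4.2426, -0.0000, 3.0000)

-4.243 -0.000 3.000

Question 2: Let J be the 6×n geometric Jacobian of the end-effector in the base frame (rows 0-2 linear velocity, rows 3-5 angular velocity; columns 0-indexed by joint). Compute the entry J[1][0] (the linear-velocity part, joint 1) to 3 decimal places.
-4.243

axis z_0 = ẑ; lever o_n−o_0 = (-4.2426,-0.0000,3.0000)
cross product → J_v[:, 0] = (0.0000,-4.2426,0.0000)
J_ω[:, 0] = z_0
entry J[1][0] = -4.2426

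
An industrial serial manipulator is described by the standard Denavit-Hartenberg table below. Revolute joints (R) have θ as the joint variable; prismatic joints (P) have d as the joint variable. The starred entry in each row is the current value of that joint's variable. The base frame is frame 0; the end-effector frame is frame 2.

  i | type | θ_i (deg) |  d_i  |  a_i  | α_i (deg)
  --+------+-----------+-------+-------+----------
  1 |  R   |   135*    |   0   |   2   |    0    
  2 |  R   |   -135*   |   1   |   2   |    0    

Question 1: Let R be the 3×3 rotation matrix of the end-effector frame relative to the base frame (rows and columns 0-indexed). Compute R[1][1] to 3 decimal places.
1.000

End-effector y-axis (col 1 of R) = (0.0000,1.0000,0.0000)
R[1][1] = 1.0000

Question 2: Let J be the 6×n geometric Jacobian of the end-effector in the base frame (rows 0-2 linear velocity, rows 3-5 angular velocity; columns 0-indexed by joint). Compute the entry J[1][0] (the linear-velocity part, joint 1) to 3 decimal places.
0.586

axis z_0 = ẑ; lever o_n−o_0 = (0.5858,1.4142,1.0000)
cross product → J_v[:, 0] = (-1.4142,0.5858,0.0000)
J_ω[:, 0] = z_0
entry J[1][0] = 0.5858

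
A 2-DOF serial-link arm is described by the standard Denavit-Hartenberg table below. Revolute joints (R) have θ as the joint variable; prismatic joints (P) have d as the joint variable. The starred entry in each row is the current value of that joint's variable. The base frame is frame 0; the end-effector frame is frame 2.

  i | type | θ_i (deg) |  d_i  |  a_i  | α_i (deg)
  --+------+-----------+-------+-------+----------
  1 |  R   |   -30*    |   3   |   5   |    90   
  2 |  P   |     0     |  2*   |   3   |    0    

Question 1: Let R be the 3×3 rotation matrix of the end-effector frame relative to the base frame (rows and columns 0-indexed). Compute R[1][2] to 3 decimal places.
End-effector z-axis (col 2 of R) = (-0.5000,-0.8660,0.0000)
R[1][2] = -0.8660

-0.866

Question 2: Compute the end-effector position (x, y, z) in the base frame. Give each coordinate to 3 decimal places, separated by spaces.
after link 1: o_1 = (4.3301, -2.5000, 3.0000)
after link 2: o_2 = (5.9282, -5.7321, 3.0000)

5.928 -5.732 3.000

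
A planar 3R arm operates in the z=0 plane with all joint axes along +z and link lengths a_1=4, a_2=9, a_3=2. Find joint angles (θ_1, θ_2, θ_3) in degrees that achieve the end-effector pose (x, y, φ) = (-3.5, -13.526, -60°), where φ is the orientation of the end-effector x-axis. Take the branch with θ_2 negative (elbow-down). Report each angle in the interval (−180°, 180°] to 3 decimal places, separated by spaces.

wrist centre = target − a_3·(cos φ, sin φ) = (-4.5000, -11.7939)
cos θ_2 = (159.3472−4²−9²)/(2·4·9) = 0.8659; θ_2 = -30.0105° (elbow-down)
β = atan2(-11.7939,-4.5000) = -110.8844°; ψ = atan2(-4.5014,11.7934) = -20.8914°
θ_1 = β − ψ = -89.9931°
θ_3 = φ − θ_1 − θ_2 = 60.0036° (wrapped to (-180°,180°])

-89.993 -30.010 60.004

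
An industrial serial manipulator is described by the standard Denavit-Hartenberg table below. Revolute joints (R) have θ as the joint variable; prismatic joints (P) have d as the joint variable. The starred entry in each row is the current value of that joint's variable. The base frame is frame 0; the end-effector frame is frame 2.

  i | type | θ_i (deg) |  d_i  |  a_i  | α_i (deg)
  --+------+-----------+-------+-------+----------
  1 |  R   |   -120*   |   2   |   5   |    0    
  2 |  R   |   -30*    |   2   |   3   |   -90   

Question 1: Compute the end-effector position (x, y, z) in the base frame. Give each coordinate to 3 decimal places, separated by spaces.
after link 1: o_1 = (-2.5000, -4.3301, 2.0000)
after link 2: o_2 = (-5.0981, -5.8301, 4.0000)

-5.098 -5.830 4.000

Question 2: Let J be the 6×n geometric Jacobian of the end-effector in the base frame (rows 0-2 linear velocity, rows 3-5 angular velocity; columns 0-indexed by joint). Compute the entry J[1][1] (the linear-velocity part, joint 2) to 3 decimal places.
-2.598

axis z_1 = (0.0000,0.0000,1.0000); lever o_n−o_1 = (-2.5981,-1.5000,2.0000)
cross product → J_v[:, 1] = (1.5000,-2.5981,0.0000)
J_ω[:, 1] = z_1
entry J[1][1] = -2.5981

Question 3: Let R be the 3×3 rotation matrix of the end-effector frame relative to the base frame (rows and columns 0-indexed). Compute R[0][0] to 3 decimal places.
End-effector x-axis (col 0 of R) = (-0.8660,-0.5000,0.0000)
R[0][0] = -0.8660

-0.866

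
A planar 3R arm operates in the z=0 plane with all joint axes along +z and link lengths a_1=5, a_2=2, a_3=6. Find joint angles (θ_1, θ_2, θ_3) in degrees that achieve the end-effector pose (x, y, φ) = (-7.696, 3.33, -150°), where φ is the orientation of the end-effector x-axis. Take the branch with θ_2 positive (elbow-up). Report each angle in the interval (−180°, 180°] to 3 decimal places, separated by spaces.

103.097 30.014 76.889

wrist centre = target − a_3·(cos φ, sin φ) = (-2.4998, 6.3300)
cos θ_2 = (46.3181−5²−2²)/(2·5·2) = 0.8659; θ_2 = 30.0136° (elbow-up)
β = atan2(6.3300,-2.4998) = 111.5501°; ψ = atan2(1.0004,6.7318) = 8.4528°
θ_1 = β − ψ = 103.0973°
θ_3 = φ − θ_1 − θ_2 = 76.8892° (wrapped to (-180°,180°])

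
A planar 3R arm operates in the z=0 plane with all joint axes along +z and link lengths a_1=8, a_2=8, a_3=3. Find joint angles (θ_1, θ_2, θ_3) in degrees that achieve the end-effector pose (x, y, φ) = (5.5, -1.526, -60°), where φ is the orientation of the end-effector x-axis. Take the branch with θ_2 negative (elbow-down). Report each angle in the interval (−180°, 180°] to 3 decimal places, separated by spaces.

90.003 -149.999 -0.004

wrist centre = target − a_3·(cos φ, sin φ) = (4.0000, 1.0721)
cos θ_2 = (17.1493−8²−8²)/(2·8·8) = -0.8660; θ_2 = -149.9995° (elbow-down)
β = atan2(1.0721,4.0000) = 15.0037°; ψ = atan2(-4.0001,1.0718) = -74.9997°
θ_1 = β − ψ = 90.0035°
θ_3 = φ − θ_1 − θ_2 = -0.0040° (wrapped to (-180°,180°])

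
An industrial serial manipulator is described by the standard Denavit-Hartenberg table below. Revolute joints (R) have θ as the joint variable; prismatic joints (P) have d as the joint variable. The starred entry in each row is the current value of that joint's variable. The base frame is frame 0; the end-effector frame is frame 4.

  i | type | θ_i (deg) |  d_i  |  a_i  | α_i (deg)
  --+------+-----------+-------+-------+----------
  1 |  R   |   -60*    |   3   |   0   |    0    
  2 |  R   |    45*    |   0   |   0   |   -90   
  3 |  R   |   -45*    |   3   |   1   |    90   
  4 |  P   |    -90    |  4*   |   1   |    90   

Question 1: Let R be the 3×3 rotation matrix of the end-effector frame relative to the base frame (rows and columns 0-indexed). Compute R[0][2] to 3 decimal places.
End-effector z-axis (col 2 of R) = (-0.6830,0.1830,-0.7071)
R[0][2] = -0.6830

-0.683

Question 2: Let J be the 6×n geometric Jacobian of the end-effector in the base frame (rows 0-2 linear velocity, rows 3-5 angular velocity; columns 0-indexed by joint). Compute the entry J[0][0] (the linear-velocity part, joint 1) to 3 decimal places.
-2.481

axis z_0 = ẑ; lever o_n−o_0 = (-1.5314,2.4809,6.5355)
cross product → J_v[:, 0] = (-2.4809,-1.5314,0.0000)
J_ω[:, 0] = z_0
entry J[0][0] = -2.4809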